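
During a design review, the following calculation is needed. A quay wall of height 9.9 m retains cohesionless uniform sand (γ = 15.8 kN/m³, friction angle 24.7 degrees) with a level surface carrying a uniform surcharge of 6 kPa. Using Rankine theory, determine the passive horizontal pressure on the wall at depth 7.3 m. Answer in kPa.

K_p = (1 + sin φ)/(1 − sin φ) = 2.436.
σ_v = γz + q = 15.8 × 7.3 + 6 = 121.3 kPa.
σ_h = K_p σ_v = 2.436 × 121.3 = 295.5 kPa.

296 kPa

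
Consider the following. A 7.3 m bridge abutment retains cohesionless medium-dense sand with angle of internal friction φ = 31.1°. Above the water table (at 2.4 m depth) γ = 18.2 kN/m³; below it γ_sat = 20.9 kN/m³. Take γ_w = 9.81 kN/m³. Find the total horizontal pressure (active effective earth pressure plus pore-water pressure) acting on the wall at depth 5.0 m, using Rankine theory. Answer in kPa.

K_a = (1 − sin φ)/(1 + sin φ) = 0.3188.
γ' = 20.9 − 9.81 = 11.09 kN/m³.
Effective vertical stress at 5.0 m: σ'_v = 18.2×2.4 + 11.09×2.60 = 72.51 kPa.
σ'_h = K_a σ'_v = 0.3188 × 72.51 = 23.12 kPa; u = γ_w × 2.60 = 25.51 kPa.
Total σ_h = 23.12 + 25.51 = 48.62 kPa.

48.6 kPa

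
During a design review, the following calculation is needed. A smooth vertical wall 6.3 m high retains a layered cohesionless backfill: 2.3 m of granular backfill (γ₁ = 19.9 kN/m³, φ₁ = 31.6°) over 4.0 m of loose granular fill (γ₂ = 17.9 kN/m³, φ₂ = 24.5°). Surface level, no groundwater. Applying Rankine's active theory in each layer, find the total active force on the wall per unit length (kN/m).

K_a1 = tan²(45°−31.6°/2) = 0.3123; K_a2 = tan²(45°−24.5°/2) = 0.4137.
Layer 1: σ at base = K_a1 γ₁ h₁ = 14.30 kPa; P₁ = ½×14.30×2.3 = 16.44.
Layer 2: σ_v at top = γ₁h₁ = 45.77; σ_h top = K_a2×45.77 = 18.94; σ_h base = K_a2×(45.77+17.9×4.0) = 48.56.
P₂ = ½(18.94+48.56)×4.0 = 135.0. Total P_a = 16.44+135.0 = 151.4 kN/m.

151 kN/m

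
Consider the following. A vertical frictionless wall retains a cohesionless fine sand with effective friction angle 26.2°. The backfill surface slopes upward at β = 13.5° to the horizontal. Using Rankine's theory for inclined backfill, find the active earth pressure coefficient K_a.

0.431

K_a = cos β · (cos β − √(cos²β − cos²φ)) / (cos β + √(cos²β − cos²φ)).
cos β = 0.9724, cos φ = 0.8973, √(cos²β − cos²φ) = 0.3747.
K_a = 0.9724 × (0.9724 − 0.3747)/(0.9724 + 0.3747) = 0.4314.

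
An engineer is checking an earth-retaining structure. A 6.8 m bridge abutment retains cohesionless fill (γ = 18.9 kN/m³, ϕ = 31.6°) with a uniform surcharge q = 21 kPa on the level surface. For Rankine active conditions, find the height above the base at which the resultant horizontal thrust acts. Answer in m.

2.55 m

K_a = 0.3123.
Triangular part P₁ = ½K_aγH² = 136.5 at H/3 = 2.267 m; rectangular part P₂ = K_a q H = 44.60 at H/2 = 3.400 m.
ȳ = (P₁·2.267 + P₂·3.400)/(P₁+P₂) = 2.546 m.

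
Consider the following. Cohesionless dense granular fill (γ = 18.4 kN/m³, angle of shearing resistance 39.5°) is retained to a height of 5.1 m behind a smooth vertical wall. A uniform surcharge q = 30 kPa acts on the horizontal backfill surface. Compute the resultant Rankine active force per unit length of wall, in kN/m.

K_a = tan²(45° − φ/2) = 0.2224.
Soil triangle: ½ K_a γ H² = 0.5×0.2224×18.4×5.1² = 53.23 kN/m.
Surcharge rectangle: K_a q H = 0.2224×30×5.1 = 34.03 kN/m.
Total = 53.23 + 34.03 = 87.26 kN/m.

87.3 kN/m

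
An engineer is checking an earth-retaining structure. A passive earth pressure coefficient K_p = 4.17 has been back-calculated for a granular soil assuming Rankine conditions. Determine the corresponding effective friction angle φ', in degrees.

K_p = (1+sin φ)/(1−sin φ) ⇒ sin φ = (K_p − 1)/(K_p + 1) = 0.6132.
φ = arcsin(0.6132) = 37.82°.

37.8°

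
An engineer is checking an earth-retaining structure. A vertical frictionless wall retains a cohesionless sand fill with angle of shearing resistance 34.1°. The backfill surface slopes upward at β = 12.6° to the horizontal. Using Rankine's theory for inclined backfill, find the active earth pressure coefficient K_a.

K_a = cos β · (cos β − √(cos²β − cos²φ)) / (cos β + √(cos²β − cos²φ)).
cos β = 0.9759, cos φ = 0.8281, √(cos²β − cos²φ) = 0.5165.
K_a = 0.9759 × (0.9759 − 0.5165)/(0.9759 + 0.5165) = 0.3005.

0.300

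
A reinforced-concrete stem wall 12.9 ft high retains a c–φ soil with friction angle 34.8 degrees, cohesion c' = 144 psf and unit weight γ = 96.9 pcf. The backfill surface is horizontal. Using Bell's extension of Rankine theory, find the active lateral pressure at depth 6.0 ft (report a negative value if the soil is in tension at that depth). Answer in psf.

8.34 psf

K_a = (1 − sin φ)/(1 + sin φ) = 0.2733.
σ_a = K_a γ z − 2c√K_a = 0.2733×96.9×6.0 − 2×144×0.5228 = 8.338 psf.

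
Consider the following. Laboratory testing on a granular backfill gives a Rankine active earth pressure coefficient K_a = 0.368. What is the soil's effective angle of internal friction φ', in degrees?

K_a = tan²(45° − φ/2) ⇒ 45° − φ/2 = arctan(√0.368) = 31.24°.
φ = 2(45° − 31.24°) = 27.52°.

27.5°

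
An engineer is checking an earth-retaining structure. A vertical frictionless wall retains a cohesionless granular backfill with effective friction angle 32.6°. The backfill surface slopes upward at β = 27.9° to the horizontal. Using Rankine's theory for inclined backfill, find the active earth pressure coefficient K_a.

K_a = cos β · (cos β − √(cos²β − cos²φ)) / (cos β + √(cos²β − cos²φ)).
cos β = 0.8838, cos φ = 0.8425, √(cos²β − cos²φ) = 0.2670.
K_a = 0.8838 × (0.8838 − 0.2670)/(0.8838 + 0.2670) = 0.4736.

0.474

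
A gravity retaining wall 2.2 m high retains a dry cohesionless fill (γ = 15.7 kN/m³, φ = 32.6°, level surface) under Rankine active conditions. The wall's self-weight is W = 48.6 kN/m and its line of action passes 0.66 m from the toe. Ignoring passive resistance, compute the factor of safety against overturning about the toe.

K_a = tan²(45° − 32.6°/2) = 0.2997.
P_a = ½K_aγH² = 0.5×0.2997×15.7×2.2² = 11.39 kN/m, acting at H/3 = 0.7333 m above the base.
Overturning moment M_o = P_a × H/3 = 11.39 × 0.7333 = 8.351.
Resisting moment M_r = W × 0.66 = 48.6 × 0.66 = 32.08.
FS_overturning = M_r/M_o = 32.08/8.351 = 3.841.

3.84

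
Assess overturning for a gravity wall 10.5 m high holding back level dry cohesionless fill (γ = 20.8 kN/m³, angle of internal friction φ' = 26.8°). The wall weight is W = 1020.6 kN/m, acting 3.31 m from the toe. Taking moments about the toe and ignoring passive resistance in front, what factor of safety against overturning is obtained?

K_a = tan²(45° − 26.8°/2) = 0.3785.
P_a = ½K_aγH² = 0.5×0.3785×20.8×10.5² = 434.0 kN/m, acting at H/3 = 3.500 m above the base.
Overturning moment M_o = P_a × H/3 = 434.0 × 3.500 = 1519.
Resisting moment M_r = W × 3.31 = 1020.6 × 3.31 = 3378.
FS_overturning = M_r/M_o = 3378/1519 = 2.224.

2.22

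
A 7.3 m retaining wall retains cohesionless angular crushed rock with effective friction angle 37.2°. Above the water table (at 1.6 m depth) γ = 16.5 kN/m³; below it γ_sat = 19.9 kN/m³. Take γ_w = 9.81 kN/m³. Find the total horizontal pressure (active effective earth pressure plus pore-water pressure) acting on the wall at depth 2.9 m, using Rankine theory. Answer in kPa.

K_a = (1 − sin φ)/(1 + sin φ) = 0.2464.
γ' = 19.9 − 9.81 = 10.09 kN/m³.
Effective vertical stress at 2.9 m: σ'_v = 16.5×1.6 + 10.09×1.30 = 39.52 kPa.
σ'_h = K_a σ'_v = 0.2464 × 39.52 = 9.738 kPa; u = γ_w × 1.30 = 12.75 kPa.
Total σ_h = 9.738 + 12.75 = 22.49 kPa.

22.5 kPa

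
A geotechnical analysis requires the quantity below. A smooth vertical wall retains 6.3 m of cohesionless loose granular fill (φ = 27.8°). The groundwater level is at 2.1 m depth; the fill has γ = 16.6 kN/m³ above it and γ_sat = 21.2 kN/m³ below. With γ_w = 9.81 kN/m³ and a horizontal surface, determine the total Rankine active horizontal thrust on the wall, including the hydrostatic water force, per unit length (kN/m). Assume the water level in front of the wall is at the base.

K_a = tan²(45° − φ/2) = 0.3639.
γ' = 21.2 − 9.81 = 11.39 kN/m³. Depth below WT = 4.2 m.
σ'_h at WT = K_a γ d_w = 12.69 kPa; at base = 12.69 + K_a γ' × 4.2 = 30.09 kPa.
P₁ (0–2.1 m) = ½×12.69×2.1 = 13.32. P₂ (2.1–6.3 m) = ½(12.69+30.09)×4.2 = 89.84.
P_w = ½ γ_w h₂² = 0.5×9.81×4.2² = 86.52. Total = 13.32+89.84+86.52 = 189.7 kN/m.

190 kN/m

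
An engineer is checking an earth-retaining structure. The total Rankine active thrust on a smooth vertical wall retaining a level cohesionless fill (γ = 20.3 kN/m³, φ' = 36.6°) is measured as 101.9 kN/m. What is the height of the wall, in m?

K_a = 0.2530. P_a = ½ K_a γ H² ⇒ H = √(2P_a/(K_a γ)).
H = √(2×101.9/(0.2530×20.3)) = 6.300 m.

6.30 m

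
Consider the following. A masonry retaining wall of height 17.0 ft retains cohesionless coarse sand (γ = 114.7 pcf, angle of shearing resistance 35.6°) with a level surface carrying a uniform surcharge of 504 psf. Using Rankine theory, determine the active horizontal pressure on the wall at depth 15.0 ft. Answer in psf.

588 psf

K_a = (1 − sin φ)/(1 + sin φ) = 0.2641.
σ_v = γz + q = 114.7 × 15.0 + 504 = 2224 psf.
σ_h = K_a σ_v = 0.2641 × 2224 = 587.5 psf.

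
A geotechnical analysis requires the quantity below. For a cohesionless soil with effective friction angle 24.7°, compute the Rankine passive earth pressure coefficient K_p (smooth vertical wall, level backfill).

K_p = (1 + sin φ)/(1 − sin φ) = tan²(45° + 24.7°/2) = 2.436.

2.44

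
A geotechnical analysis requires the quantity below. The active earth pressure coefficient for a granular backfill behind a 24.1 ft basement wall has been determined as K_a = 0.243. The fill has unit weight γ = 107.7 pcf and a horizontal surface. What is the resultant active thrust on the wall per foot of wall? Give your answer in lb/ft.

7600 lb/ft

P = ½ K_a γ H² = 0.5 × 0.243 × 107.7 × 24.1² = 7600 lb/ft.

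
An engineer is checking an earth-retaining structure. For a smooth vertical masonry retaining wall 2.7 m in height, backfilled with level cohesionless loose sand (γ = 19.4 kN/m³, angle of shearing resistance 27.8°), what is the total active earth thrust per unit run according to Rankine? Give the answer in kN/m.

K_a = tan²(45° − φ/2) = 0.3639.
P_a = ½ K_a γ H² = 0.5 × 0.3639 × 19.4 × 2.7² = 25.73 kN/m.

25.7 kN/m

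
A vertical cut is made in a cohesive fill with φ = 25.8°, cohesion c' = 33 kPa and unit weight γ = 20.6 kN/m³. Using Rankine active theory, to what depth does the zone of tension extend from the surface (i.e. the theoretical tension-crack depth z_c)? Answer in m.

K_a = tan²(45° − 25.8°/2) = 0.3935; √K_a = 0.6273.
The active pressure is zero where K_a γ z = 2c√K_a, so z_c = 2c/(γ√K_a) = 2×33/(20.6×0.6273) = 5.107 m.

5.11 m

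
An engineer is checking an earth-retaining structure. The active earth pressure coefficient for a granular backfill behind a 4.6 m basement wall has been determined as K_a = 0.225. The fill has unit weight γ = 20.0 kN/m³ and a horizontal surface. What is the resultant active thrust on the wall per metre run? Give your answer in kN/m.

47.6 kN/m

P = ½ K_a γ H² = 0.5 × 0.225 × 20.0 × 4.6² = 47.61 kN/m.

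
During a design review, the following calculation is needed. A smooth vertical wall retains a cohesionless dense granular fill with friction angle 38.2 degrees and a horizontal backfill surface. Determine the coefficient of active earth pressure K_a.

K_a = (1 − sin φ)/(1 + sin φ) = (1 − sin 38.2°)/(1 + sin 38.2°) = 0.2358.

0.236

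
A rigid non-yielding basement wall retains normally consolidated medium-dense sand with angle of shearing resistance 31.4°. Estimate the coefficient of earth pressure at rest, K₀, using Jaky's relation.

K₀ = 1 − sin φ' = 1 − sin 31.4° = 0.4790.

0.479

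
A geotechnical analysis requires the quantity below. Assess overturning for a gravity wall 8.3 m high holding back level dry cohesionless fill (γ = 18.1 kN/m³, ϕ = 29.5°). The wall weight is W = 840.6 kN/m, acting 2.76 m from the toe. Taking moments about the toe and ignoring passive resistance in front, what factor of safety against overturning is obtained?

3.95

K_a = tan²(45° − 29.5°/2) = 0.3401.
P_a = ½K_aγH² = 0.5×0.3401×18.1×8.3² = 212.0 kN/m, acting at H/3 = 2.767 m above the base.
Overturning moment M_o = P_a × H/3 = 212.0 × 2.767 = 586.6.
Resisting moment M_r = W × 2.76 = 840.6 × 2.76 = 2320.
FS_overturning = M_r/M_o = 2320/586.6 = 3.955.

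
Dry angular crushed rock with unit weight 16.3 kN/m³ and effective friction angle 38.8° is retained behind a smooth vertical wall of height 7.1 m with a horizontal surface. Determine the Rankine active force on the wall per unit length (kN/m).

94.3 kN/m

K_a = tan²(45° − φ/2) = 0.2296.
P_a = ½ K_a γ H² = 0.5 × 0.2296 × 16.3 × 7.1² = 94.31 kN/m.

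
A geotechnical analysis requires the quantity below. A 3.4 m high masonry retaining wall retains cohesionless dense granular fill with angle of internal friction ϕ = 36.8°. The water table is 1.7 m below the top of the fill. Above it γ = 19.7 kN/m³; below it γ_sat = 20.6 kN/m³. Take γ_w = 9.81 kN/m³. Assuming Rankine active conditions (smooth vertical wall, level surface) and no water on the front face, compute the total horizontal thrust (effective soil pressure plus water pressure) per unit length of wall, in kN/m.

K_a = tan²(45° − φ/2) = 0.2508.
γ' = 20.6 − 9.81 = 10.79 kN/m³. Depth below WT = 1.7 m.
σ'_h at WT = K_a γ d_w = 8.398 kPa; at base = 8.398 + K_a γ' × 1.7 = 13.00 kPa.
P₁ (0–1.7 m) = ½×8.398×1.7 = 7.138. P₂ (1.7–3.4 m) = ½(8.398+13.00)×1.7 = 18.19.
P_w = ½ γ_w h₂² = 0.5×9.81×1.7² = 14.18. Total = 7.138+18.19+14.18 = 39.50 kN/m.

39.5 kN/m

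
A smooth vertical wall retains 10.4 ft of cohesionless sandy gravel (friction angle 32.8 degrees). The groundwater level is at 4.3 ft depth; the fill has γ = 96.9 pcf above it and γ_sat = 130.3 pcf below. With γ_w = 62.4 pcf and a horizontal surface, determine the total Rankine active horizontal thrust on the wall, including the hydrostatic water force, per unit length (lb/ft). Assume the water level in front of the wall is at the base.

2560 lb/ft

K_a = tan²(45° − φ/2) = 0.2973.
γ' = 130.3 − 62.4 = 67.90 pcf. Depth below WT = 6.1 ft.
σ'_h at WT = K_a γ d_w = 123.9 psf; at base = 123.9 + K_a γ' × 6.1 = 247.0 psf.
P₁ (0–4.3 ft) = ½×123.9×4.3 = 266.3. P₂ (4.3–10.4 ft) = ½(123.9+247.0)×6.1 = 1131.
P_w = ½ γ_w h₂² = 0.5×62.4×6.1² = 1161. Total = 266.3+1131+1161 = 2558 lb/ft.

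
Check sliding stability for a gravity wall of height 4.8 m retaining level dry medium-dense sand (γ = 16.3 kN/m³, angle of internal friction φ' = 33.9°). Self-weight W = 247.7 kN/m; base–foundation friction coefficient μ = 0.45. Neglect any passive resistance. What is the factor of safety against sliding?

K_a = tan²(45° − 33.9°/2) = 0.2839.
P_a = ½K_aγH² = 0.5×0.2839×16.3×4.8² = 53.31 kN/m, acting at H/3 = 1.600 m above the base.
FS_sliding = μW / P_a = 0.45×247.7 / 53.31 = 2.091.

2.09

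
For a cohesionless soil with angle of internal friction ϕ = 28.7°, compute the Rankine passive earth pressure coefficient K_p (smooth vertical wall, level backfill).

2.85

K_p = (1 + sin φ)/(1 − sin φ) = tan²(45° + 28.7°/2) = 2.848.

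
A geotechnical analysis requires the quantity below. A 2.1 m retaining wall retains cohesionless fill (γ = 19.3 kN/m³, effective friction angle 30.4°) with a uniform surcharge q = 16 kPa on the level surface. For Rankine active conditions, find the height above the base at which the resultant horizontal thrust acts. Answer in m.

0.854 m

K_a = 0.3280.
Triangular part P₁ = ½K_aγH² = 13.96 at H/3 = 0.7000 m; rectangular part P₂ = K_a q H = 11.02 at H/2 = 1.050 m.
ȳ = (P₁·0.7000 + P₂·1.050)/(P₁+P₂) = 0.8544 m.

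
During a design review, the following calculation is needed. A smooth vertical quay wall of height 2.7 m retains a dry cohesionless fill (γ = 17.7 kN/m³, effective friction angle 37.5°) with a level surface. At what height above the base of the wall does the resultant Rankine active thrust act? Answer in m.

0.900 m

K_a = 0.2432.
The pressure distribution is triangular, so the resultant acts at H/3 above the base = 2.7/3 = 0.9000 m.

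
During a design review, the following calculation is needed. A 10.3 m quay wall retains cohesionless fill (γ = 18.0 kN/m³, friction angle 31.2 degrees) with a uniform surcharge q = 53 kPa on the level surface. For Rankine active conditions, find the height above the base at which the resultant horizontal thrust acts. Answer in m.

K_a = 0.3175.
Triangular part P₁ = ½K_aγH² = 303.2 at H/3 = 3.433 m; rectangular part P₂ = K_a q H = 173.3 at H/2 = 5.150 m.
ȳ = (P₁·3.433 + P₂·5.150)/(P₁+P₂) = 4.058 m.

4.06 m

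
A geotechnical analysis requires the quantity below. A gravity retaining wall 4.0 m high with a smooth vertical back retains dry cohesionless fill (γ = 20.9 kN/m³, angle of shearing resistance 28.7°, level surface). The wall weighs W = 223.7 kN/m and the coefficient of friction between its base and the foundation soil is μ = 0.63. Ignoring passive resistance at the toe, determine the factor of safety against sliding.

2.40

K_a = tan²(45° − 28.7°/2) = 0.3511.
P_a = ½K_aγH² = 0.5×0.3511×20.9×4.0² = 58.71 kN/m, acting at H/3 = 1.333 m above the base.
FS_sliding = μW / P_a = 0.63×223.7 / 58.71 = 2.400.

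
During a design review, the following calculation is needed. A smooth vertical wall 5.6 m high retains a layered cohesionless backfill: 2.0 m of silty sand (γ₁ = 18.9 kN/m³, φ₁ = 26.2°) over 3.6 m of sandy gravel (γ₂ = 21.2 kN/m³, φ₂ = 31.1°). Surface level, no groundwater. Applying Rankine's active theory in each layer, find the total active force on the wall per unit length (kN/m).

K_a1 = tan²(45°−26.2°/2) = 0.3874; K_a2 = tan²(45°−31.1°/2) = 0.3188.
Layer 1: σ at base = K_a1 γ₁ h₁ = 14.65 kPa; P₁ = ½×14.65×2.0 = 14.65.
Layer 2: σ_v at top = γ₁h₁ = 37.80; σ_h top = K_a2×37.80 = 12.05; σ_h base = K_a2×(37.80+21.2×3.6) = 36.38.
P₂ = ½(12.05+36.38)×3.6 = 87.18. Total P_a = 14.65+87.18 = 101.8 kN/m.

102 kN/m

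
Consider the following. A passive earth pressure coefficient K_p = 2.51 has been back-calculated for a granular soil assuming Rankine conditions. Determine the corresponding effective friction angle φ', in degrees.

K_p = (1+sin φ)/(1−sin φ) ⇒ sin φ = (K_p − 1)/(K_p + 1) = 0.4302.
φ = arcsin(0.4302) = 25.48°.

25.5°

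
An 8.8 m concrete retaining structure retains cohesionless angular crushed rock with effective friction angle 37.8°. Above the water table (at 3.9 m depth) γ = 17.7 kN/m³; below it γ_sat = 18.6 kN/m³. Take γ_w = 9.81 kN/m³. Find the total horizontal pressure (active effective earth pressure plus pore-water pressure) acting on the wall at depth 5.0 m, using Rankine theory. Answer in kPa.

K_a = (1 − sin φ)/(1 + sin φ) = 0.2400.
γ' = 18.6 − 9.81 = 8.790 kN/m³.
Effective vertical stress at 5.0 m: σ'_v = 17.7×3.9 + 8.790×1.10 = 78.70 kPa.
σ'_h = K_a σ'_v = 0.2400 × 78.70 = 18.89 kPa; u = γ_w × 1.10 = 10.79 kPa.
Total σ_h = 18.89 + 10.79 = 29.68 kPa.

29.7 kPa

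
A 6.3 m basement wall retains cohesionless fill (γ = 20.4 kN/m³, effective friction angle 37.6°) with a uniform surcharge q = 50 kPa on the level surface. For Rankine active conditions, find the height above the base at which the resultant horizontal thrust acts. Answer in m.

2.56 m

K_a = 0.2421.
Triangular part P₁ = ½K_aγH² = 98.02 at H/3 = 2.100 m; rectangular part P₂ = K_a q H = 76.27 at H/2 = 3.150 m.
ȳ = (P₁·2.100 + P₂·3.150)/(P₁+P₂) = 2.559 m.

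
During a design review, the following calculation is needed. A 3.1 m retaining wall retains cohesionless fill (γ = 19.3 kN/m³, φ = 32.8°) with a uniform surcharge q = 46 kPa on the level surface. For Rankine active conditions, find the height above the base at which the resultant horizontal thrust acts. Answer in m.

1.35 m

K_a = 0.2973.
Triangular part P₁ = ½K_aγH² = 27.57 at H/3 = 1.033 m; rectangular part P₂ = K_a q H = 42.39 at H/2 = 1.550 m.
ȳ = (P₁·1.033 + P₂·1.550)/(P₁+P₂) = 1.346 m.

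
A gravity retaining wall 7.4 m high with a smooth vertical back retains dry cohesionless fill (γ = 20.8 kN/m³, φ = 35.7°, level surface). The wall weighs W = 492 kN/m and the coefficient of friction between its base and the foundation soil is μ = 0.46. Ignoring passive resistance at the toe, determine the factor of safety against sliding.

1.51

K_a = tan²(45° − 35.7°/2) = 0.2630.
P_a = ½K_aγH² = 0.5×0.2630×20.8×7.4² = 149.8 kN/m, acting at H/3 = 2.467 m above the base.
FS_sliding = μW / P_a = 0.46×492 / 149.8 = 1.511.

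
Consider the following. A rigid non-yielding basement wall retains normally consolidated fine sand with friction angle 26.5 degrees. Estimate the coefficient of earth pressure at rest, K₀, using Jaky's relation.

0.554

K₀ = 1 − sin φ' = 1 − sin 26.5° = 0.5538.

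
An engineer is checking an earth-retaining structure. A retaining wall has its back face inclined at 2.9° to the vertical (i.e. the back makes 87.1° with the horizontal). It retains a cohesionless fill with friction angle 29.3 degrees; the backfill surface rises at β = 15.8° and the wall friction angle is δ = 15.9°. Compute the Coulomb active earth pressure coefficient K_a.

0.419

K_a = sin²(α+φ) / [sin²α · sin(α−δ) · (1 + √{sin(φ+δ)sin(φ−β) / (sin(α−δ)sin(α+β))})²].
With α = 87.1°, φ = 29.3°, δ = 15.9°, β = 15.8°: K_a = 0.4192.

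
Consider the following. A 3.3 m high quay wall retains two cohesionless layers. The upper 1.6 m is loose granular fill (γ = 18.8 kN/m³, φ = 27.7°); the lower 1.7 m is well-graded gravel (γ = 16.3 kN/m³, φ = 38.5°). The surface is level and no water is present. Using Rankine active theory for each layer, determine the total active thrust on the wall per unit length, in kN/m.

K_a1 = tan²(45°−27.7°/2) = 0.3653; K_a2 = tan²(45°−38.5°/2) = 0.2327.
Layer 1: σ at base = K_a1 γ₁ h₁ = 10.99 kPa; P₁ = ½×10.99×1.6 = 8.791.
Layer 2: σ_v at top = γ₁h₁ = 30.08; σ_h top = K_a2×30.08 = 6.998; σ_h base = K_a2×(30.08+16.3×1.7) = 13.45.
P₂ = ½(6.998+13.45)×1.7 = 17.38. Total P_a = 8.791+17.38 = 26.17 kN/m.

26.2 kN/m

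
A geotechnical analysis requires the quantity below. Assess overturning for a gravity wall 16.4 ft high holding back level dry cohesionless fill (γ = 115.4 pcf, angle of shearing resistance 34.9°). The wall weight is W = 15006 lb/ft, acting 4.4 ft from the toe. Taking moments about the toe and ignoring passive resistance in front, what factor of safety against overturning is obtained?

K_a = tan²(45° − 34.9°/2) = 0.2721.
P_a = ½K_aγH² = 0.5×0.2721×115.4×16.4² = 4223 lb/ft, acting at H/3 = 5.467 ft above the base.
Overturning moment M_o = P_a × H/3 = 4223 × 5.467 = 23090.
Resisting moment M_r = W × 4.4 = 15006 × 4.4 = 66030.
FS_overturning = M_r/M_o = 66030/23090 = 2.860.

2.86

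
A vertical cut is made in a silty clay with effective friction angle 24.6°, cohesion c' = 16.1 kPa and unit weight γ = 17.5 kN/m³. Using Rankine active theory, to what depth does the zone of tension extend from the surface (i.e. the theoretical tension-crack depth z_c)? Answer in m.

2.87 m

K_a = tan²(45° − 24.6°/2) = 0.4121; √K_a = 0.6420.
The active pressure is zero where K_a γ z = 2c√K_a, so z_c = 2c/(γ√K_a) = 2×16.1/(17.5×0.6420) = 2.866 m.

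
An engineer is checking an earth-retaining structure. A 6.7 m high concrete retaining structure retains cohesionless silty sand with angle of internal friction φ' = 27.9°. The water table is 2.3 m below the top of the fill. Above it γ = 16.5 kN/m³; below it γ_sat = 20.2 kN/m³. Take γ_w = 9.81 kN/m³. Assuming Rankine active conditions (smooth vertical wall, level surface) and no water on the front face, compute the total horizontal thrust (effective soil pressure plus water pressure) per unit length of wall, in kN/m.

208 kN/m

K_a = tan²(45° − φ/2) = 0.3625.
γ' = 20.2 − 9.81 = 10.39 kN/m³. Depth below WT = 4.4 m.
σ'_h at WT = K_a γ d_w = 13.76 kPa; at base = 13.76 + K_a γ' × 4.4 = 30.33 kPa.
P₁ (0–2.3 m) = ½×13.76×2.3 = 15.82. P₂ (2.3–6.7 m) = ½(13.76+30.33)×4.4 = 96.98.
P_w = ½ γ_w h₂² = 0.5×9.81×4.4² = 94.96. Total = 15.82+96.98+94.96 = 207.8 kN/m.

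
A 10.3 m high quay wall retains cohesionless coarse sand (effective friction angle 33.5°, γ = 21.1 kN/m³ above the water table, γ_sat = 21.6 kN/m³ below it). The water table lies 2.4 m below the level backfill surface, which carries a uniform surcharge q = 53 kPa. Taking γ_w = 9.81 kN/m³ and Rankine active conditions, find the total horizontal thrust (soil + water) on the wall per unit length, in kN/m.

703 kN/m

K_a = tan²(45° − φ/2) = 0.2887.
γ' = 21.6 − 9.81 = 11.79 kN/m³. h₂ = H − d_w = 7.9 m.
σ'_h: at surface K_a·q = 15.30; at WT K_a(q+γd_w) = 29.92; at base K_a(q+γd_w+γ'h₂) = 56.81 kPa.
P₁ = ½(15.30+29.92)×2.4 = 54.27; P₂ = ½(29.92+56.81)×7.9 = 342.6; P_w = ½γ_w h₂² = 306.1.
Total = 54.27+342.6+306.1 = 703.0 kN/m.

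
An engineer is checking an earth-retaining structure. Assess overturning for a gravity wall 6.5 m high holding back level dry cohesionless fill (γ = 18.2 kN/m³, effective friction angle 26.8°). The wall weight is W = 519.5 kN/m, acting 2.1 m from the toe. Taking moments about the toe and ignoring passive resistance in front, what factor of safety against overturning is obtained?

K_a = tan²(45° − 26.8°/2) = 0.3785.
P_a = ½K_aγH² = 0.5×0.3785×18.2×6.5² = 145.5 kN/m, acting at H/3 = 2.167 m above the base.
Overturning moment M_o = P_a × H/3 = 145.5 × 2.167 = 315.3.
Resisting moment M_r = W × 2.1 = 519.5 × 2.1 = 1091.
FS_overturning = M_r/M_o = 1091/315.3 = 3.460.

3.46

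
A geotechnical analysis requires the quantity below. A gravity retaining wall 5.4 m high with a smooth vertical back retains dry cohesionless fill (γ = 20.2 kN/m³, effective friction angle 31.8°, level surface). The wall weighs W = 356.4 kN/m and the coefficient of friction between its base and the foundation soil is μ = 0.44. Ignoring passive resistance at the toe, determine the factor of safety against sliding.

K_a = tan²(45° − 31.8°/2) = 0.3098.
P_a = ½K_aγH² = 0.5×0.3098×20.2×5.4² = 91.24 kN/m, acting at H/3 = 1.800 m above the base.
FS_sliding = μW / P_a = 0.44×356.4 / 91.24 = 1.719.

1.72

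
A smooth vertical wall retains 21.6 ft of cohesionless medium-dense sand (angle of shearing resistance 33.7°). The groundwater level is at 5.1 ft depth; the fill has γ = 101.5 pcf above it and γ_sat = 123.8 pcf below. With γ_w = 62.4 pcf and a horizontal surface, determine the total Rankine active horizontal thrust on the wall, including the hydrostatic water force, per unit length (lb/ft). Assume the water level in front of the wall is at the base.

K_a = tan²(45° − φ/2) = 0.2863.
γ' = 123.8 − 62.4 = 61.40 pcf. Depth below WT = 16.5 ft.
σ'_h at WT = K_a γ d_w = 148.2 psf; at base = 148.2 + K_a γ' × 16.5 = 438.3 psf.
P₁ (0–5.1 ft) = ½×148.2×5.1 = 377.9. P₂ (5.1–21.6 ft) = ½(148.2+438.3)×16.5 = 4838.
P_w = ½ γ_w h₂² = 0.5×62.4×16.5² = 8494. Total = 377.9+4838+8494 = 13710 lb/ft.

13700 lb/ft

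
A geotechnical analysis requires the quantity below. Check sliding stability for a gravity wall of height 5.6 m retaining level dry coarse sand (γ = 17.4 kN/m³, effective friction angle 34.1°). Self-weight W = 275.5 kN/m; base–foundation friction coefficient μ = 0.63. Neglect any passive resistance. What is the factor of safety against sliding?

2.26

K_a = tan²(45° − 34.1°/2) = 0.2815.
P_a = ½K_aγH² = 0.5×0.2815×17.4×5.6² = 76.81 kN/m, acting at H/3 = 1.867 m above the base.
FS_sliding = μW / P_a = 0.63×275.5 / 76.81 = 2.260.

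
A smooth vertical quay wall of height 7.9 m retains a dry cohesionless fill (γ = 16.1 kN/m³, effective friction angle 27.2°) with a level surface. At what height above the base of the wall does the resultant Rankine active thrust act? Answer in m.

K_a = 0.3726.
The pressure distribution is triangular, so the resultant acts at H/3 above the base = 7.9/3 = 2.633 m.

2.63 m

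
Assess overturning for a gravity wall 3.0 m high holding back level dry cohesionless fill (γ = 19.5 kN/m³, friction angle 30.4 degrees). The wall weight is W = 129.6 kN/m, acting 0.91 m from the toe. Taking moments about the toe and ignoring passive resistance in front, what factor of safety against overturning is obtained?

4.10

K_a = tan²(45° − 30.4°/2) = 0.3280.
P_a = ½K_aγH² = 0.5×0.3280×19.5×3.0² = 28.78 kN/m, acting at H/3 = 1.000 m above the base.
Overturning moment M_o = P_a × H/3 = 28.78 × 1.000 = 28.78.
Resisting moment M_r = W × 0.91 = 129.6 × 0.91 = 117.9.
FS_overturning = M_r/M_o = 117.9/28.78 = 4.098.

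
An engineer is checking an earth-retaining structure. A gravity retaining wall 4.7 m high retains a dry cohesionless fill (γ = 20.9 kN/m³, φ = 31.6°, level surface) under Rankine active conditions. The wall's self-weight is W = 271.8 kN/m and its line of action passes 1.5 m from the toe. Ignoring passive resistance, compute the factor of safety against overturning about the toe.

K_a = tan²(45° − 31.6°/2) = 0.3123.
P_a = ½K_aγH² = 0.5×0.3123×20.9×4.7² = 72.10 kN/m, acting at H/3 = 1.567 m above the base.
Overturning moment M_o = P_a × H/3 = 72.10 × 1.567 = 113.0.
Resisting moment M_r = W × 1.5 = 271.8 × 1.5 = 407.7.
FS_overturning = M_r/M_o = 407.7/113.0 = 3.609.

3.61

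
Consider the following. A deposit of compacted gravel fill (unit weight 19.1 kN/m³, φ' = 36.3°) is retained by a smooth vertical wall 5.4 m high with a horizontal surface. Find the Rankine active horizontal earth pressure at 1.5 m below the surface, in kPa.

K_a = (1 − sin φ)/(1 + sin φ) = 0.2563.
σ_h = K_a γ z = 0.2563 × 19.1 × 1.5 = 7.342 kPa.

7.34 kPa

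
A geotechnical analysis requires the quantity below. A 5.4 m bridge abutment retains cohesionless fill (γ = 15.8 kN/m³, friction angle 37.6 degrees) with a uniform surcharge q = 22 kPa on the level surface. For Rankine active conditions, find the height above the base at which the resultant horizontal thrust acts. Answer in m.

K_a = 0.2421.
Triangular part P₁ = ½K_aγH² = 55.78 at H/3 = 1.800 m; rectangular part P₂ = K_a q H = 28.76 at H/2 = 2.700 m.
ȳ = (P₁·1.800 + P₂·2.700)/(P₁+P₂) = 2.106 m.

2.11 m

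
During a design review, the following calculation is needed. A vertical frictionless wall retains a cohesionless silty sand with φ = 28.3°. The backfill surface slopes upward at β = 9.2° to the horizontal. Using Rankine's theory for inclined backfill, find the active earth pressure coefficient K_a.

K_a = cos β · (cos β − √(cos²β − cos²φ)) / (cos β + √(cos²β − cos²φ)).
cos β = 0.9871, cos φ = 0.8805, √(cos²β − cos²φ) = 0.4463.
K_a = 0.9871 × (0.9871 − 0.4463)/(0.9871 + 0.4463) = 0.3724.

0.372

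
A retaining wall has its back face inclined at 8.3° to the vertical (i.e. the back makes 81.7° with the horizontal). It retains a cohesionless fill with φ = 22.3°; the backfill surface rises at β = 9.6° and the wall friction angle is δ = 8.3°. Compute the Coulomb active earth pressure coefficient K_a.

0.557

K_a = sin²(α+φ) / [sin²α · sin(α−δ) · (1 + √{sin(φ+δ)sin(φ−β) / (sin(α−δ)sin(α+β))})²].
With α = 81.7°, φ = 22.3°, δ = 8.3°, β = 9.6°: K_a = 0.5573.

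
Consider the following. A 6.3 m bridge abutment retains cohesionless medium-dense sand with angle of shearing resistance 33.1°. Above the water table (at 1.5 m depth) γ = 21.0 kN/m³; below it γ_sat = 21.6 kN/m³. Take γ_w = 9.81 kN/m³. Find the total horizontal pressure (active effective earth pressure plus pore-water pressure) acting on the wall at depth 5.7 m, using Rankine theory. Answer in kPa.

K_a = (1 − sin φ)/(1 + sin φ) = 0.2936.
γ' = 21.6 − 9.81 = 11.79 kN/m³.
Effective vertical stress at 5.7 m: σ'_v = 21.0×1.5 + 11.79×4.20 = 81.02 kPa.
σ'_h = K_a σ'_v = 0.2936 × 81.02 = 23.78 kPa; u = γ_w × 4.20 = 41.20 kPa.
Total σ_h = 23.78 + 41.20 = 64.99 kPa.

65.0 kPa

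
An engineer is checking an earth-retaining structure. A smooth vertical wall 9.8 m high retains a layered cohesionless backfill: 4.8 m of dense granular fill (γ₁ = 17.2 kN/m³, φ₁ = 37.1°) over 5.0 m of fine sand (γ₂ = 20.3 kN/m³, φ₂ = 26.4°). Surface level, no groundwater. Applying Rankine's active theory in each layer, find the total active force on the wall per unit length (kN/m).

K_a1 = tan²(45°−37.1°/2) = 0.2475; K_a2 = tan²(45°−26.4°/2) = 0.3844.
Layer 1: σ at base = K_a1 γ₁ h₁ = 20.43 kPa; P₁ = ½×20.43×4.8 = 49.04.
Layer 2: σ_v at top = γ₁h₁ = 82.56; σ_h top = K_a2×82.56 = 31.74; σ_h base = K_a2×(82.56+20.3×5.0) = 70.76.
P₂ = ½(31.74+70.76)×5.0 = 256.2. Total P_a = 49.04+256.2 = 305.3 kN/m.

305 kN/m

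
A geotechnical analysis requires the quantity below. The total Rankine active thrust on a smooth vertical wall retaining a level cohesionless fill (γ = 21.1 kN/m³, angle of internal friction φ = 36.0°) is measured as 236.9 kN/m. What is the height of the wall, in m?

K_a = 0.2596. P_a = ½ K_a γ H² ⇒ H = √(2P_a/(K_a γ)).
H = √(2×236.9/(0.2596×21.1)) = 9.300 m.

9.30 m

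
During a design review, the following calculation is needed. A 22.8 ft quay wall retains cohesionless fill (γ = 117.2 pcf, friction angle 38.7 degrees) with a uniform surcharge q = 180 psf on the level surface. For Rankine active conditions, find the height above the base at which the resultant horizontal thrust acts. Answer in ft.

8.05 ft

K_a = 0.2306.
Triangular part P₁ = ½K_aγH² = 7024 at H/3 = 7.600 ft; rectangular part P₂ = K_a q H = 946.3 at H/2 = 11.40 ft.
ȳ = (P₁·7.600 + P₂·11.40)/(P₁+P₂) = 8.051 ft.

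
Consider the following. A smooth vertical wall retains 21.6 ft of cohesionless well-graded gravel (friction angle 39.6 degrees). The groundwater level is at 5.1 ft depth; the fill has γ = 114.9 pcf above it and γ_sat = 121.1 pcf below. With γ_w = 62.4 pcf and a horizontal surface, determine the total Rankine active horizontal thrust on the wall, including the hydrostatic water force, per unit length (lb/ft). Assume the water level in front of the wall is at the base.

12700 lb/ft

K_a = tan²(45° − φ/2) = 0.2214.
γ' = 121.1 − 62.4 = 58.70 pcf. Depth below WT = 16.5 ft.
σ'_h at WT = K_a γ d_w = 129.8 psf; at base = 129.8 + K_a γ' × 16.5 = 344.2 psf.
P₁ (0–5.1 ft) = ½×129.8×5.1 = 330.9. P₂ (5.1–21.6 ft) = ½(129.8+344.2)×16.5 = 3910.
P_w = ½ γ_w h₂² = 0.5×62.4×16.5² = 8494. Total = 330.9+3910+8494 = 12740 lb/ft.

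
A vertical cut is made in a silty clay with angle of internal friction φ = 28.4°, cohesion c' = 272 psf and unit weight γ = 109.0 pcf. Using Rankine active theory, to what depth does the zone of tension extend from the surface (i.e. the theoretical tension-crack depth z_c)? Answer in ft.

K_a = tan²(45° − 28.4°/2) = 0.3554; √K_a = 0.5961.
The active pressure is zero where K_a γ z = 2c√K_a, so z_c = 2c/(γ√K_a) = 2×272/(109.0×0.5961) = 8.372 ft.

8.37 ft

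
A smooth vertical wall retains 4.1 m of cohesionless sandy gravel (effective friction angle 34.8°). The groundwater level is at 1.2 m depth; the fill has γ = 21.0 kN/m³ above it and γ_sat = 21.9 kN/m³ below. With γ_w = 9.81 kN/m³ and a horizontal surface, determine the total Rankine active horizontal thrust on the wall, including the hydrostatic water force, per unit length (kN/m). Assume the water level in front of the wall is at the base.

79.3 kN/m

K_a = tan²(45° − φ/2) = 0.2733.
γ' = 21.9 − 9.81 = 12.09 kN/m³. Depth below WT = 2.9 m.
σ'_h at WT = K_a γ d_w = 6.887 kPa; at base = 6.887 + K_a γ' × 2.9 = 16.47 kPa.
P₁ (0–1.2 m) = ½×6.887×1.2 = 4.132. P₂ (1.2–4.1 m) = ½(6.887+16.47)×2.9 = 33.87.
P_w = ½ γ_w h₂² = 0.5×9.81×2.9² = 41.25. Total = 4.132+33.87+41.25 = 79.25 kN/m.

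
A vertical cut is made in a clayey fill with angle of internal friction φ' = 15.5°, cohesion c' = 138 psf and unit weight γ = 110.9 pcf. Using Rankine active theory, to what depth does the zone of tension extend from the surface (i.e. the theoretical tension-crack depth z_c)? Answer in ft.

3.27 ft

K_a = tan²(45° − 15.5°/2) = 0.5782; √K_a = 0.7604.
The active pressure is zero where K_a γ z = 2c√K_a, so z_c = 2c/(γ√K_a) = 2×138/(110.9×0.7604) = 3.273 ft.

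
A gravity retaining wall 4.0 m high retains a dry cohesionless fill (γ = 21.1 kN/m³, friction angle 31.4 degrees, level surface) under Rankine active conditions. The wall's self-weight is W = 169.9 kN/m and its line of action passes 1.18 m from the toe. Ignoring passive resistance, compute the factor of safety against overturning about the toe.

K_a = tan²(45° − 31.4°/2) = 0.3149.
P_a = ½K_aγH² = 0.5×0.3149×21.1×4.0² = 53.16 kN/m, acting at H/3 = 1.333 m above the base.
Overturning moment M_o = P_a × H/3 = 53.16 × 1.333 = 70.88.
Resisting moment M_r = W × 1.18 = 169.9 × 1.18 = 200.5.
FS_overturning = M_r/M_o = 200.5/70.88 = 2.829.

2.83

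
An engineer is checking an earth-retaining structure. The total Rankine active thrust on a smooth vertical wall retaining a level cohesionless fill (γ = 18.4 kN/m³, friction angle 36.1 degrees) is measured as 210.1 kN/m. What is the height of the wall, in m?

9.40 m

K_a = 0.2585. P_a = ½ K_a γ H² ⇒ H = √(2P_a/(K_a γ)).
H = √(2×210.1/(0.2585×18.4)) = 9.399 m.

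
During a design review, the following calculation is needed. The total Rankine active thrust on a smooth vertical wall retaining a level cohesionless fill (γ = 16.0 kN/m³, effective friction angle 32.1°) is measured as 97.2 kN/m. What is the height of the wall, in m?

K_a = 0.3060. P_a = ½ K_a γ H² ⇒ H = √(2P_a/(K_a γ)).
H = √(2×97.2/(0.3060×16.0)) = 6.301 m.

6.30 m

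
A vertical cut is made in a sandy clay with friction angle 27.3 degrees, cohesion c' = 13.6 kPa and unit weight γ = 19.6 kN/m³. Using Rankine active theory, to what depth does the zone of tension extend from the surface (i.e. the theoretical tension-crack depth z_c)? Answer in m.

2.28 m

K_a = tan²(45° − 27.3°/2) = 0.3711; √K_a = 0.6092.
The active pressure is zero where K_a γ z = 2c√K_a, so z_c = 2c/(γ√K_a) = 2×13.6/(19.6×0.6092) = 2.278 m.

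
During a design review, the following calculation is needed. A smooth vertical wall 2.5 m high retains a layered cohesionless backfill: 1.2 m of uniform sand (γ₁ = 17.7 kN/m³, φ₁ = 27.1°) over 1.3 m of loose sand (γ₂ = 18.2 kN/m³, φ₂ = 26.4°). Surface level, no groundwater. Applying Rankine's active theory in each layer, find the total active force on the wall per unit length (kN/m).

21.3 kN/m

K_a1 = tan²(45°−27.1°/2) = 0.3741; K_a2 = tan²(45°−26.4°/2) = 0.3844.
Layer 1: σ at base = K_a1 γ₁ h₁ = 7.945 kPa; P₁ = ½×7.945×1.2 = 4.767.
Layer 2: σ_v at top = γ₁h₁ = 21.24; σ_h top = K_a2×21.24 = 8.165; σ_h base = K_a2×(21.24+18.2×1.3) = 17.26.
P₂ = ½(8.165+17.26)×1.3 = 16.53. Total P_a = 4.767+16.53 = 21.29 kN/m.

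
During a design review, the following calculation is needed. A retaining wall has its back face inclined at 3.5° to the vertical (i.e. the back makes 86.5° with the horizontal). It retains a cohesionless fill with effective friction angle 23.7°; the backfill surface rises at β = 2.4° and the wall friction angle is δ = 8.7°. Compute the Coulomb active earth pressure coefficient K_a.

K_a = sin²(α+φ) / [sin²α · sin(α−δ) · (1 + √{sin(φ+δ)sin(φ−β) / (sin(α−δ)sin(α+β))})²].
With α = 86.5°, φ = 23.7°, δ = 8.7°, β = 2.4°: K_a = 0.4324.

0.432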